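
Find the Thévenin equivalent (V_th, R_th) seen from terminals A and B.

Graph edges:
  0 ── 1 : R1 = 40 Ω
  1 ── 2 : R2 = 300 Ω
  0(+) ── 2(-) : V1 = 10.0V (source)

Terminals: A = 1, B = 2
Step 1 — V_th is the open-circuit voltage V_A - V_B (nothing connected across the terminals).
Nodal analysis, taking node 2 as the 0 V reference.
Source V1 fixes V_0 = 10 V.
KCL at each unknown node (sum of currents leaving = 0; resistances in Ω):
  Node 1: (V_1 - 10)/40 + (V_1 - 0)/300 = 0
Collecting terms: 0.02833 × V_1 = 0.25  =>  V_1 = 8.824 V
V_th = V_1 - V_2 = 8.824 - 0 = 8.824 V
Step 2 — R_th: zero the source — replace V1 by a short circuit (node 2 merges into node 0) — and find the resistance seen between A (node 1) and B (node 0).
Reduce the network between node 1 (A) and node 0 (B) by series/parallel combination:
  Rp1 = R1 ‖ R2 (parallel, both between nodes 0 and 1) = 1/(1/40 + 1/300) = 35.29 Ω
R_th = 35.29 Ω

Final answer: V_th = 8.824 V, R_th = 35.29 Ω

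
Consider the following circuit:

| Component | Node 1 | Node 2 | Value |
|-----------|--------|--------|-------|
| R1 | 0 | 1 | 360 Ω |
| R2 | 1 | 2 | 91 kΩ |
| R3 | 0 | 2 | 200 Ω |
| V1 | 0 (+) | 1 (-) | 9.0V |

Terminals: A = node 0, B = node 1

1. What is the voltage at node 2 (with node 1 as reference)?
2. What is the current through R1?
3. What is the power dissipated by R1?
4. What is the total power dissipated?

Nodal analysis, taking node 1 as the 0 V reference.
Source V1 fixes V_0 = 9 V.
KCL at each unknown node (sum of currents leaving = 0; resistances in Ω):
  Node 2: (V_2 - 0)/91000 + (V_2 - 9)/200 = 0
Collecting terms: 0.005011 × V_2 = 0.045  =>  V_2 = 8.98 V
Part 1:
  Read off the nodal solution: V_2 = 8.98 V
Part 2:
  I_R1 = (V_0 - V_1)/R1 = (9 - 0)/360 = 0.025 A
  Magnitude: I_R1 = 0.025 A
Part 3:
  I_R1 = (V_0 - V_1)/R1 = (9 - 0)/360 = 0.025 A
  P_R1 = I_R1² × R1 = (0.025)² × 360 = 0.225 W
Part 4:
  Power in each resistor, P = (ΔV)²/R:
    P_R1 = (9 - 0)²/360 = 0.225 W
    P_R2 = (0 - 8.98)²/91000 = 0.0008862 W
    P_R3 = (9 - 8.98)²/200 = 0.000001948 W
  P_total = P_R1 + P_R2 + P_R3 = 0.2259 W

Final answers:
1. V_2 = 8.98 V
2. I_R1 = 0.025 A
3. P_R1 = 0.225 W
4. P_total = 0.2259 W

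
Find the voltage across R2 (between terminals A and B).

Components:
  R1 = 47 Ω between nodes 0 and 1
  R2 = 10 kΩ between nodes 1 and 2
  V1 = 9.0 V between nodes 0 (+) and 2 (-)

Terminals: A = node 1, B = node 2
R1 and R2 are in series across V1 (node 0 → node 1 → node 2), and the output A–B is taken across R2, so this is a voltage divider.
Series current: I = V1/(R1 + R2) = 9/(47 + 10000) = 9/10050 = 0.0008958 A
V_R2 = I × R2 = V1 × R2/(R1 + R2) = 9 × 10000/10050 = 8.958 V

Final answer: 8.958 V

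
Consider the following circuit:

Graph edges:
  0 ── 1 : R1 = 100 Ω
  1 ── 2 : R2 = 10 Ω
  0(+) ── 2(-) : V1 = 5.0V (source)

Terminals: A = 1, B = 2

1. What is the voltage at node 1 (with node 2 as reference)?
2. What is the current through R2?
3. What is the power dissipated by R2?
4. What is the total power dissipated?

Nodal analysis, taking node 2 as the 0 V reference.
Source V1 fixes V_0 = 5 V.
KCL at each unknown node (sum of currents leaving = 0; resistances in Ω):
  Node 1: (V_1 - 5)/100 + (V_1 - 0)/10 = 0
Collecting terms: 0.11 × V_1 = 0.05  =>  V_1 = 0.4545 V
Part 1:
  Read off the nodal solution: V_1 = 0.4545 V
Part 2:
  I_R2 = (V_1 - V_2)/R2 = (0.4545 - 0)/10 = 0.04545 A
  Magnitude: I_R2 = 0.04545 A
Part 3:
  I_R2 = (V_1 - V_2)/R2 = (0.4545 - 0)/10 = 0.04545 A
  P_R2 = I_R2² × R2 = (0.04545)² × 10 = 0.02066 W
Part 4:
  Power in each resistor, P = (ΔV)²/R:
    P_R1 = (5 - 0.4545)²/100 = 0.2066 W
    P_R2 = (0.4545 - 0)²/10 = 0.02066 W
  P_total = P_R1 + P_R2 = 0.2273 W

Final answers:
1. V_1 = 0.4545 V
2. I_R2 = 0.04545 A
3. P_R2 = 0.02066 W
4. P_total = 0.2273 W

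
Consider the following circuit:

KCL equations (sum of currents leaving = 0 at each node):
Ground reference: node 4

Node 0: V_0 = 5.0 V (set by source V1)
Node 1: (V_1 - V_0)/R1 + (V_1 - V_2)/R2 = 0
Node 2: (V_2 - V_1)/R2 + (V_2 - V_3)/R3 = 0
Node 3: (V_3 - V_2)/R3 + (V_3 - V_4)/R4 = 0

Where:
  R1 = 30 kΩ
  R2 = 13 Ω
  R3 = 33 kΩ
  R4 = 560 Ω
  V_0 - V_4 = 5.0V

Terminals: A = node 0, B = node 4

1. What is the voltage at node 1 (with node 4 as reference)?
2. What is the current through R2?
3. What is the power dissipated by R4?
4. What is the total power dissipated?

Nodal analysis, taking node 4 as the 0 V reference.
Source V1 fixes V_0 = 5 V.
KCL at each unknown node (sum of currents leaving = 0; resistances in Ω):
  Node 1: (V_1 - 5)/30000 + (V_1 - V_2)/13 = 0
  Node 2: (V_2 - V_1)/13 + (V_2 - V_3)/33000 = 0
  Node 3: (V_3 - V_2)/33000 + (V_3 - 0)/560 = 0
Collecting terms (coefficients in siemens):
  0.07696·V_1 - 0.07692·V_2 = 0.0001667
  0.07695·V_2 - 0.07692·V_1 - 0.0000303·V_3 = 0
  0.001816·V_3 - 0.0000303·V_2 = 0
Solving these 3 simultaneous equations (Gaussian elimination) gives:
  V_1 = 2.641 V, V_2 = 2.639 V, V_3 = 0.04404 V
Part 1:
  Read off the nodal solution: V_1 = 2.641 V
Part 2:
  I_R2 = (V_1 - V_2)/R2 = (2.641 - 2.639)/13 = 0.00007865 A
  Magnitude: I_R2 = 0.00007865 A
Part 3:
  I_R4 = (V_3 - V_4)/R4 = (0.04404 - 0)/560 = 0.00007865 A
  P_R4 = I_R4² × R4 = (0.00007865)² × 560 = 0.000003464 W
Part 4:
  Power in each resistor, P = (ΔV)²/R:
    P_R1 = (5 - 2.641)²/30000 = 0.0001856 W
    P_R2 = (2.641 - 2.639)²/13 = 0.00000008042 W
    P_R3 = (2.639 - 0.04404)²/33000 = 0.0002041 W
    P_R4 = (0.04404 - 0)²/560 = 0.000003464 W
  P_total = P_R1 + P_R2 + P_R3 + P_R4 = 0.0003932 W

Final answers:
1. V_1 = 2.641 V
2. I_R2 = 7.865e-05 A
3. P_R4 = 3.464e-06 W
4. P_total = 0.0003932 W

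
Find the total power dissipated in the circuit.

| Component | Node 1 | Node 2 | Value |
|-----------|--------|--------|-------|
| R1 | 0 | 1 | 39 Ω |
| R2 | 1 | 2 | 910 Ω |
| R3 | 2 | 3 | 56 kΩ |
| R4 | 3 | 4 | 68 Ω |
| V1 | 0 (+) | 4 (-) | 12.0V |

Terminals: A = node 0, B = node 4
Nodal analysis, taking node 4 as the 0 V reference.
Source V1 fixes V_0 = 12 V.
KCL at each unknown node (sum of currents leaving = 0; resistances in Ω):
  Node 1: (V_1 - 12)/39 + (V_1 - V_2)/910 = 0
  Node 2: (V_2 - V_1)/910 + (V_2 - V_3)/56000 = 0
  Node 3: (V_3 - V_2)/56000 + (V_3 - 0)/68 = 0
Collecting terms (coefficients in siemens):
  0.02674·V_1 - 0.001099·V_2 = 0.3077
  0.001117·V_2 - 0.001099·V_1 - 0.00001786·V_3 = 0
  0.01472·V_3 - 0.00001786·V_2 = 0
Solving these 3 simultaneous equations (Gaussian elimination) gives:
  V_1 = 11.99 V, V_2 = 11.8 V, V_3 = 0.01431 V
Power in each resistor, P = (ΔV)²/R:
  P_R1 = (12 - 11.99)²/39 = 0.000001728 W
  P_R2 = (11.99 - 11.8)²/910 = 0.00004031 W
  P_R3 = (11.8 - 0.01431)²/56000 = 0.002481 W
  P_R4 = (0.01431 - 0)²/68 = 0.000003012 W
P_total = P_R1 + P_R2 + P_R3 + P_R4 = 0.002526 W

Final answer: 0.002526 W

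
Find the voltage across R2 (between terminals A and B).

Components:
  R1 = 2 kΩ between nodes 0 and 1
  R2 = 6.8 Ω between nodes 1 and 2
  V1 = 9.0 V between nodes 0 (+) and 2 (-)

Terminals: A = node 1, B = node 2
R1 and R2 are in series across V1 (node 0 → node 1 → node 2), and the output A–B is taken across R2, so this is a voltage divider.
Series current: I = V1/(R1 + R2) = 9/(2000 + 6.8) = 9/2007 = 0.004485 A
V_R2 = I × R2 = V1 × R2/(R1 + R2) = 9 × 6.8/2007 = 0.0305 V

Final answer: 0.0305 V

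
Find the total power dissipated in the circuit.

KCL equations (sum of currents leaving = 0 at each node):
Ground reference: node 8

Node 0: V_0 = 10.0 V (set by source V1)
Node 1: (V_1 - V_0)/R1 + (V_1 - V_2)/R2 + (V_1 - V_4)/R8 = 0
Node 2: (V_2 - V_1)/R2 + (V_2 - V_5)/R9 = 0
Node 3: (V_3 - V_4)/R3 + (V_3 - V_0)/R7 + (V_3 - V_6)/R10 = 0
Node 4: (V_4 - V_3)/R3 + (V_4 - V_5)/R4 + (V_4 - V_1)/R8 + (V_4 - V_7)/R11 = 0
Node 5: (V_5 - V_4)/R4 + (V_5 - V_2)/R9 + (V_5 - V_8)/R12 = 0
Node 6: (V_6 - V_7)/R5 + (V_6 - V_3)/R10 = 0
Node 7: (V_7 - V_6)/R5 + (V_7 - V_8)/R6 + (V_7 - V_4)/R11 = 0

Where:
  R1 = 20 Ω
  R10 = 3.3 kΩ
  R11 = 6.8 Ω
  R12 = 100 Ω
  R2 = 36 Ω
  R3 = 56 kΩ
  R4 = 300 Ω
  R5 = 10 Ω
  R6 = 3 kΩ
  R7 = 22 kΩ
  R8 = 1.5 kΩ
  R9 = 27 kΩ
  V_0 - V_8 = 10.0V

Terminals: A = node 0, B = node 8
Nodal analysis, taking node 8 as the 0 V reference.
Source V1 fixes V_0 = 10 V.
KCL at each unknown node (sum of currents leaving = 0; resistances in Ω):
  Node 1: (V_1 - 10)/20 + (V_1 - V_2)/36 + (V_1 - V_4)/1500 = 0
  Node 2: (V_2 - V_1)/36 + (V_2 - V_5)/27000 = 0
  Node 3: (V_3 - V_4)/56000 + (V_3 - 10)/22000 + (V_3 - V_6)/3300 = 0
  Node 4: (V_4 - V_3)/56000 + (V_4 - V_5)/300 + (V_4 - V_1)/1500 + (V_4 - V_7)/6.8 = 0
  Node 5: (V_5 - V_4)/300 + (V_5 - V_2)/27000 + (V_5 - 0)/100 = 0
  Node 6: (V_6 - V_7)/10 + (V_6 - V_3)/3300 = 0
  Node 7: (V_7 - V_6)/10 + (V_7 - 0)/3000 + (V_7 - V_4)/6.8 = 0
Collecting terms (coefficients in siemens):
  0.07844·V_1 - 0.02778·V_2 - 0.0006667·V_4 = 0.5
  0.02781·V_2 - 0.02778·V_1 - 0.00003704·V_5 = 0
  0.0003663·V_3 - 0.00001786·V_4 - 0.000303·V_6 = 0.0004545
  0.1511·V_4 - 0.0006667·V_1 - 0.00001786·V_3 - 0.003333·V_5 - 0.1471·V_7 = 0
  0.01337·V_5 - 0.00003704·V_2 - 0.003333·V_4 = 0
  0.1003·V_6 - 0.000303·V_3 - 0.1·V_7 = 0
  0.2474·V_7 - 0.1471·V_4 - 0.1·V_6 = 0
Solving these 7 simultaneous equations (Gaussian elimination) gives:
  V_1 = 9.888 V, V_2 = 9.875 V, V_3 = 2.993 V, V_4 = 1.999 V
  V_5 = 0.5258 V, V_6 = 2 V, V_7 = 1.997 V
Power in each resistor, P = (ΔV)²/R:
  P_R1 = (10 - 9.888)²/20 = 0.0006284 W
  P_R2 = (9.888 - 9.875)²/36 = 0.000004317 W
  P_R3 = (2.993 - 1.999)²/56000 = 0.00001761 W
  P_R4 = (1.999 - 0.5258)²/300 = 0.007238 W
  P_R5 = (2 - 1.997)²/10 = 0.0000009047 W
  P_R6 = (1.997 - 0)²/3000 = 0.001329 W
  P_R7 = (10 - 2.993)²/22000 = 0.002232 W
  P_R8 = (9.888 - 1.999)²/1500 = 0.04149 W
  P_R9 = (9.875 - 0.5258)²/27000 = 0.003238 W
  P_R10 = (2.993 - 2)²/3300 = 0.0002986 W
  P_R11 = (1.999 - 1.997)²/6.8 = 0.0000009052 W
  P_R12 = (0.5258 - 0)²/100 = 0.002765 W
P_total = P_R1 + P_R2 + P_R3 + P_R4 + P_R5 + P_R6 + P_R7 + P_R8 + P_R9 + P_R10 + P_R11 + P_R12 = 0.05924 W

Final answer: 0.05924 W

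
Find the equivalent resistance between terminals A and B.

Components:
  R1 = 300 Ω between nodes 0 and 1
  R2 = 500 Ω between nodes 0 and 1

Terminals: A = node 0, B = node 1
Reduce the network between node 0 (A) and node 1 (B) by series/parallel combination:
  Rp1 = R1 ‖ R2 (parallel, both between nodes 0 and 1) = 1/(1/300 + 1/500) = 187.5 Ω
R_eq = 187.5 Ω

Final answer: 187.5 Ω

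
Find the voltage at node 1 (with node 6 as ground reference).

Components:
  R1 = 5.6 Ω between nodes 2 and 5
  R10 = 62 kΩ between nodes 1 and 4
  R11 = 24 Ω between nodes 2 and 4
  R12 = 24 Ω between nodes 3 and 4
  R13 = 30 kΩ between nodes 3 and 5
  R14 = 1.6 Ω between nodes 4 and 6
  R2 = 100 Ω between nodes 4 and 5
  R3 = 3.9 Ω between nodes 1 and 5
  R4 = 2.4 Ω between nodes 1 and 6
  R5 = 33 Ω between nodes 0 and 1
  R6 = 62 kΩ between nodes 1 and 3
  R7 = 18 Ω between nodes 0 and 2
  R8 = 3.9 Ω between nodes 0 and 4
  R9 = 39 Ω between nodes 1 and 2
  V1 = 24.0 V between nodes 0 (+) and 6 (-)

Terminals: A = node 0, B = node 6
Nodal analysis, taking node 6 as the 0 V reference.
Source V1 fixes V_0 = 24 V.
KCL at each unknown node (sum of currents leaving = 0; resistances in Ω):
  Node 1: (V_1 - V_5)/3.9 + (V_1 - 0)/2.4 + (V_1 - 24)/33 + (V_1 - V_3)/62000 + (V_1 - V_2)/39 + (V_1 - V_4)/62000 = 0
  Node 2: (V_2 - V_5)/5.6 + (V_2 - 24)/18 + (V_2 - V_1)/39 + (V_2 - V_4)/24 = 0
  Node 3: (V_3 - V_1)/62000 + (V_3 - V_4)/24 + (V_3 - V_5)/30000 = 0
  Node 4: (V_4 - V_5)/100 + (V_4 - 24)/3.9 + (V_4 - V_1)/62000 + (V_4 - V_2)/24 + (V_4 - V_3)/24 + (V_4 - 0)/1.6 = 0
  Node 5: (V_5 - V_2)/5.6 + (V_5 - V_4)/100 + (V_5 - V_1)/3.9 + (V_5 - V_3)/30000 = 0
Collecting terms (coefficients in siemens):
  0.7291·V_1 - 0.02564·V_2 - 0.00001613·V_3 - 0.00001613·V_4 - 0.2564·V_5 = 0.7273
  0.3014·V_2 - 0.02564·V_1 - 0.04167·V_4 - 0.1786·V_5 = 1.333
  0.04172·V_3 - 0.00001613·V_1 - 0.04167·V_4 - 0.00003333·V_5 = 0
  0.9748·V_4 - 0.00001613·V_1 - 0.04167·V_2 - 0.04167·V_3 - 0.01·V_5 = 6.154
  0.445·V_5 - 0.2564·V_1 - 0.1786·V_2 - 0.00003333·V_3 - 0.01·V_4 = 0
Solving these 5 simultaneous equations (Gaussian elimination) gives:
  V_1 = 3.327 V, V_2 = 9.068 V, V_3 = 7.059 V, V_4 = 7.061 V
  V_5 = 5.714 V
The requested potential is V_1 = 3.327 V.

Final answer: V_1 = 3.327 V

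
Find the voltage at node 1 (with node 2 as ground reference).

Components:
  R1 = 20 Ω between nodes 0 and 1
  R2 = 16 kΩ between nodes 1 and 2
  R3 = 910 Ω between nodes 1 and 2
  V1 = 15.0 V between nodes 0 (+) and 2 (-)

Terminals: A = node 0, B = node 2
Nodal analysis, taking node 2 as the 0 V reference.
Source V1 fixes V_0 = 15 V.
KCL at each unknown node (sum of currents leaving = 0; resistances in Ω):
  Node 1: (V_1 - 15)/20 + (V_1 - 0)/16000 + (V_1 - 0)/910 = 0
Collecting terms: 0.05116 × V_1 = 0.75  =>  V_1 = 14.66 V
The requested potential is V_1 = 14.66 V.

Final answer: V_1 = 14.66 V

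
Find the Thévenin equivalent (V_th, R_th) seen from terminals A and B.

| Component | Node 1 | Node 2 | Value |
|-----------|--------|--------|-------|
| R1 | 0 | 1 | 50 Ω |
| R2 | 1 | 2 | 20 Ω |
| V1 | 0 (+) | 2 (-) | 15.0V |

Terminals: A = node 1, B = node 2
Step 1 — V_th is the open-circuit voltage V_A - V_B (nothing connected across the terminals).
Nodal analysis, taking node 2 as the 0 V reference.
Source V1 fixes V_0 = 15 V.
KCL at each unknown node (sum of currents leaving = 0; resistances in Ω):
  Node 1: (V_1 - 15)/50 + (V_1 - 0)/20 = 0
Collecting terms: 0.07 × V_1 = 0.3  =>  V_1 = 4.286 V
V_th = V_1 - V_2 = 4.286 - 0 = 4.286 V
Step 2 — R_th: zero the source — replace V1 by a short circuit (node 2 merges into node 0) — and find the resistance seen between A (node 1) and B (node 0).
Reduce the network between node 1 (A) and node 0 (B) by series/parallel combination:
  Rp1 = R1 ‖ R2 (parallel, both between nodes 0 and 1) = 1/(1/50 + 1/20) = 14.29 Ω
R_th = 14.29 Ω

Final answer: V_th = 4.286 V, R_th = 14.29 Ω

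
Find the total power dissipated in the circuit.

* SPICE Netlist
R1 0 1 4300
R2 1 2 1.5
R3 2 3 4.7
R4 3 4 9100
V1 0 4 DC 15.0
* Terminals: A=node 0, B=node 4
Nodal analysis, taking node 4 as the 0 V reference.
Source V1 fixes V_0 = 15 V.
KCL at each unknown node (sum of currents leaving = 0; resistances in Ω):
  Node 1: (V_1 - 15)/4300 + (V_1 - V_2)/1.5 = 0
  Node 2: (V_2 - V_1)/1.5 + (V_2 - V_3)/4.7 = 0
  Node 3: (V_3 - V_2)/4.7 + (V_3 - 0)/9100 = 0
Collecting terms (coefficients in siemens):
  0.6669·V_1 - 0.6667·V_2 = 0.003488
  0.8794·V_2 - 0.6667·V_1 - 0.2128·V_3 = 0
  0.2129·V_3 - 0.2128·V_2 = 0
Solving these 3 simultaneous equations (Gaussian elimination) gives:
  V_1 = 10.19 V, V_2 = 10.19 V, V_3 = 10.18 V
Power in each resistor, P = (ΔV)²/R:
  P_R1 = (15 - 10.19)²/4300 = 0.005383 W
  P_R2 = (10.19 - 10.19)²/1.5 = 0.000001878 W
  P_R3 = (10.19 - 10.18)²/4.7 = 0.000005884 W
  P_R4 = (10.18 - 0)²/9100 = 0.01139 W
P_total = P_R1 + P_R2 + P_R3 + P_R4 = 0.01678 W

Final answer: 0.01678 W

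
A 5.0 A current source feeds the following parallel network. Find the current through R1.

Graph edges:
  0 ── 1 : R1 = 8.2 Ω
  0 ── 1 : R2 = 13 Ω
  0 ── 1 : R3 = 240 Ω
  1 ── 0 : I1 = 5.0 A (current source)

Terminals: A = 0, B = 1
All resistors sit directly between nodes 0 and 1, so they are in parallel and share one voltage V; the full source current 5 A splits among them.
1/R_par = 1/8.2 + 1/13 + 1/240 = 0.203 S  =>  R_par = 4.925 Ω
V = I × R_par = 5 × 4.925 = 24.63 V
I_R1 = V/R1 = 24.63/8.2 = 3.003 A

Final answer: 3.003 A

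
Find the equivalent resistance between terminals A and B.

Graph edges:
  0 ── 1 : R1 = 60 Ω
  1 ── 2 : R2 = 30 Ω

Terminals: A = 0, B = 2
Reduce the network between node 0 (A) and node 2 (B) by series/parallel combination:
  Rs1 = R1 + R2 (series, joined only at node 1) = 60 + 30 = 90 Ω
R_eq = 90 Ω

Final answer: 90 Ω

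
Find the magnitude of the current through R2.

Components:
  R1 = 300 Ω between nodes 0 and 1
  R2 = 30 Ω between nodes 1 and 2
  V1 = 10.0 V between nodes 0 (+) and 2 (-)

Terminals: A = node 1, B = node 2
Nodal analysis, taking node 2 as the 0 V reference.
Source V1 fixes V_0 = 10 V.
KCL at each unknown node (sum of currents leaving = 0; resistances in Ω):
  Node 1: (V_1 - 10)/300 + (V_1 - 0)/30 = 0
Collecting terms: 0.03667 × V_1 = 0.03333  =>  V_1 = 0.9091 V
I_R2 = (V_1 - V_2)/R2 = (0.9091 - 0)/30 = 0.0303 A
|I_R2| = 0.0303 A

Final answer: |I_R2| = 0.0303 A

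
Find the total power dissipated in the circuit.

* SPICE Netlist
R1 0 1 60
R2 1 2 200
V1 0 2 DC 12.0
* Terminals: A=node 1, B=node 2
Nodal analysis, taking node 2 as the 0 V reference.
Source V1 fixes V_0 = 12 V.
KCL at each unknown node (sum of currents leaving = 0; resistances in Ω):
  Node 1: (V_1 - 12)/60 + (V_1 - 0)/200 = 0
Collecting terms: 0.02167 × V_1 = 0.2  =>  V_1 = 9.231 V
Power in each resistor, P = (ΔV)²/R:
  P_R1 = (12 - 9.231)²/60 = 0.1278 W
  P_R2 = (9.231 - 0)²/200 = 0.426 W
P_total = P_R1 + P_R2 = 0.5538 W

Final answer: 0.5538 W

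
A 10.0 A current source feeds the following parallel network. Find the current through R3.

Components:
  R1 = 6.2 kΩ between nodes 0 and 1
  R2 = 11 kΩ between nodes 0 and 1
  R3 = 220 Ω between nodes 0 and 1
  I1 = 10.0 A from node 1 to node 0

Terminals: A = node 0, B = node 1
All resistors sit directly between nodes 0 and 1, so they are in parallel and share one voltage V; the full source current 10 A splits among them.
1/R_par = 1/6200 + 1/11000 + 1/220 = 0.004798 S  =>  R_par = 208.4 Ω
V = I × R_par = 10 × 208.4 = 2084 V
I_R3 = V/R3 = 2084/220 = 9.474 A

Final answer: 9.474 A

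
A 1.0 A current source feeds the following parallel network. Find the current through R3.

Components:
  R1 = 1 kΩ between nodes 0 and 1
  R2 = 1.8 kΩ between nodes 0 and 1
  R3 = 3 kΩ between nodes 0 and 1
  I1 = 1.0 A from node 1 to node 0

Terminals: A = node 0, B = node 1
All resistors sit directly between nodes 0 and 1, so they are in parallel and share one voltage V; the full source current 1 A splits among them.
1/R_par = 1/1000 + 1/1800 + 1/3000 = 0.001889 S  =>  R_par = 529.4 Ω
V = I × R_par = 1 × 529.4 = 529.4 V
I_R3 = V/R3 = 529.4/3000 = 0.1765 A

Final answer: 0.1765 A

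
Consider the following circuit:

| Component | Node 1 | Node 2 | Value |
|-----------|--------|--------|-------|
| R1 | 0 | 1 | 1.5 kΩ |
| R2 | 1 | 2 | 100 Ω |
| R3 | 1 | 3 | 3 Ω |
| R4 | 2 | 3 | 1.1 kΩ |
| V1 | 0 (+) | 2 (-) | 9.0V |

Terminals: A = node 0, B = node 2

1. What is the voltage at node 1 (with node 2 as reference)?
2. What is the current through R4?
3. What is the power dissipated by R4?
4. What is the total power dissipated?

Nodal analysis, taking node 2 as the 0 V reference.
Source V1 fixes V_0 = 9 V.
KCL at each unknown node (sum of currents leaving = 0; resistances in Ω):
  Node 1: (V_1 - 9)/1500 + (V_1 - 0)/100 + (V_1 - V_3)/3 = 0
  Node 3: (V_3 - V_1)/3 + (V_3 - 0)/1100 = 0
Collecting terms (coefficients in siemens):
  0.344·V_1 - 0.3333·V_3 = 0.006
  0.3342·V_3 - 0.3333·V_1 = 0
Determinant D = (0.344)(0.3342) - (-0.3333)(-0.3333) = 0.003868
V_1 = [(0.006)(0.3342) - (-0.3333)(0)]/D = 0.5184 V
V_3 = [(0.344)(0) - (0.006)(-0.3333)]/D = 0.517 V
Part 1:
  Read off the nodal solution: V_1 = 0.5184 V
Part 2:
  I_R4 = (V_2 - V_3)/R4 = (0 - 0.517)/1100 = -0.00047 A
  Magnitude: I_R4 = 0.00047 A
Part 3:
  I_R4 = (V_2 - V_3)/R4 = (0 - 0.517)/1100 = -0.00047 A
  P_R4 = I_R4² × R4 = (-0.00047)² × 1100 = 0.000243 W
Part 4:
  Power in each resistor, P = (ΔV)²/R:
    P_R1 = (9 - 0.5184)²/1500 = 0.04796 W
    P_R2 = (0.5184 - 0)²/100 = 0.002688 W
    P_R3 = (0.5184 - 0.517)²/3 = 0.0000006628 W
    P_R4 = (0 - 0.517)²/1100 = 0.000243 W
  P_total = P_R1 + P_R2 + P_R3 + P_R4 = 0.05089 W

Final answers:
1. V_1 = 0.5184 V
2. I_R4 = 0.00047 A
3. P_R4 = 0.000243 W
4. P_total = 0.05089 W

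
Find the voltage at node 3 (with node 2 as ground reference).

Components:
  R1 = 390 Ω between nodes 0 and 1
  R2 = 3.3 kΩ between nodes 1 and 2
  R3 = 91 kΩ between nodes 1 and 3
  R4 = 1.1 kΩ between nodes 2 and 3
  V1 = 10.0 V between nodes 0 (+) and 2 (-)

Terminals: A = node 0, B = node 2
Nodal analysis, taking node 2 as the 0 V reference.
Source V1 fixes V_0 = 10 V.
KCL at each unknown node (sum of currents leaving = 0; resistances in Ω):
  Node 1: (V_1 - 10)/390 + (V_1 - 0)/3300 + (V_1 - V_3)/91000 = 0
  Node 3: (V_3 - V_1)/91000 + (V_3 - 0)/1100 = 0
Collecting terms (coefficients in siemens):
  0.002878·V_1 - 0.00001099·V_3 = 0.02564
  0.0009201·V_3 - 0.00001099·V_1 = 0
Determinant D = (0.002878)(0.0009201) - (-0.00001099)(-0.00001099) = 0.000002648
V_1 = [(0.02564)(0.0009201) - (-0.00001099)(0)]/D = 8.909 V
V_3 = [(0.002878)(0) - (0.02564)(-0.00001099)]/D = 0.1064 V
The requested potential is V_3 = 0.1064 V.

Final answer: V_3 = 0.1064 V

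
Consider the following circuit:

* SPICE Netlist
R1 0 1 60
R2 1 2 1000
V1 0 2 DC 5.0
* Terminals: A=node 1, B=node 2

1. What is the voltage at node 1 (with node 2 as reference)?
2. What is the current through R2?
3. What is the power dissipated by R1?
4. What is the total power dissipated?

Nodal analysis, taking node 2 as the 0 V reference.
Source V1 fixes V_0 = 5 V.
KCL at each unknown node (sum of currents leaving = 0; resistances in Ω):
  Node 1: (V_1 - 5)/60 + (V_1 - 0)/1000 = 0
Collecting terms: 0.01767 × V_1 = 0.08333  =>  V_1 = 4.717 V
Part 1:
  Read off the nodal solution: V_1 = 4.717 V
Part 2:
  I_R2 = (V_1 - V_2)/R2 = (4.717 - 0)/1000 = 0.004717 A
  Magnitude: I_R2 = 0.004717 A
Part 3:
  I_R1 = (V_0 - V_1)/R1 = (5 - 4.717)/60 = 0.004717 A
  P_R1 = I_R1² × R1 = (0.004717)² × 60 = 0.001335 W
Part 4:
  Power in each resistor, P = (ΔV)²/R:
    P_R1 = (5 - 4.717)²/60 = 0.001335 W
    P_R2 = (4.717 - 0)²/1000 = 0.02225 W
  P_total = P_R1 + P_R2 = 0.02358 W

Final answers:
1. V_1 = 4.717 V
2. I_R2 = 0.004717 A
3. P_R1 = 0.001335 W
4. P_total = 0.02358 W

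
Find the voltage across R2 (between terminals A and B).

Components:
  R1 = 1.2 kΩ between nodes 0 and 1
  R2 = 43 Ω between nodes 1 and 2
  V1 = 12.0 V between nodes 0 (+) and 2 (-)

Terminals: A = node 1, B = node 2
R1 and R2 are in series across V1 (node 0 → node 1 → node 2), and the output A–B is taken across R2, so this is a voltage divider.
Series current: I = V1/(R1 + R2) = 12/(1200 + 43) = 12/1243 = 0.009654 A
V_R2 = I × R2 = V1 × R2/(R1 + R2) = 12 × 43/1243 = 0.4151 V

Final answer: 0.4151 V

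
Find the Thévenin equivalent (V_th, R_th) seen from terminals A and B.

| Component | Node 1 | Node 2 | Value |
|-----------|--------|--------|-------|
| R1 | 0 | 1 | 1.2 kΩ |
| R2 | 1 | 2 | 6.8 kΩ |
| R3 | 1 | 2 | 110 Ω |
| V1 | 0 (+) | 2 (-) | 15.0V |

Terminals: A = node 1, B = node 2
Step 1 — V_th is the open-circuit voltage V_A - V_B (nothing connected across the terminals).
Nodal analysis, taking node 2 as the 0 V reference.
Source V1 fixes V_0 = 15 V.
KCL at each unknown node (sum of currents leaving = 0; resistances in Ω):
  Node 1: (V_1 - 15)/1200 + (V_1 - 0)/6800 + (V_1 - 0)/110 = 0
Collecting terms: 0.01007 × V_1 = 0.0125  =>  V_1 = 1.241 V
V_th = V_1 - V_2 = 1.241 - 0 = 1.241 V
Step 2 — R_th: zero the source — replace V1 by a short circuit (node 2 merges into node 0) — and find the resistance seen between A (node 1) and B (node 0).
Reduce the network between node 1 (A) and node 0 (B) by series/parallel combination:
  Rp1 = R1 ‖ R2 ‖ R3 (parallel, all between nodes 0 and 1) = 1/(1/1200 + 1/6800 + 1/110) = 99.29 Ω
R_th = 99.29 Ω

Final answer: V_th = 1.241 V, R_th = 99.29 Ω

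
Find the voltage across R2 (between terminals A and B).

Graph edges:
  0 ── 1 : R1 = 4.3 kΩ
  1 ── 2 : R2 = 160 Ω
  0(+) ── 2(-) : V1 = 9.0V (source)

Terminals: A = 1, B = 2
R1 and R2 are in series across V1 (node 0 → node 1 → node 2), and the output A–B is taken across R2, so this is a voltage divider.
Series current: I = V1/(R1 + R2) = 9/(4300 + 160) = 9/4460 = 0.002018 A
V_R2 = I × R2 = V1 × R2/(R1 + R2) = 9 × 160/4460 = 0.3229 V

Final answer: 0.3229 V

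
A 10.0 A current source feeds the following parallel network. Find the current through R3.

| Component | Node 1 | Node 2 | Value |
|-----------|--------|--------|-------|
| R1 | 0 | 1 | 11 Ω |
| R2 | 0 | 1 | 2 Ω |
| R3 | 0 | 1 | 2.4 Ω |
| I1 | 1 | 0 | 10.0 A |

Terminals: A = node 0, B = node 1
All resistors sit directly between nodes 0 and 1, so they are in parallel and share one voltage V; the full source current 10 A splits among them.
1/R_par = 1/11 + 1/2 + 1/2.4 = 1.008 S  =>  R_par = 0.9925 Ω
V = I × R_par = 10 × 0.9925 = 9.925 V
I_R3 = V/R3 = 9.925/2.4 = 4.135 A

Final answer: 4.135 A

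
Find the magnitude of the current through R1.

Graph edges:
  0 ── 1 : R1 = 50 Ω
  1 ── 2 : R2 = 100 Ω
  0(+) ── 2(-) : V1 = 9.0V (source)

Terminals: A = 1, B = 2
Nodal analysis, taking node 2 as the 0 V reference.
Source V1 fixes V_0 = 9 V.
KCL at each unknown node (sum of currents leaving = 0; resistances in Ω):
  Node 1: (V_1 - 9)/50 + (V_1 - 0)/100 = 0
Collecting terms: 0.03 × V_1 = 0.18  =>  V_1 = 6 V
I_R1 = (V_0 - V_1)/R1 = (9 - 6)/50 = 0.06 A
|I_R1| = 0.06 A

Final answer: |I_R1| = 0.06 A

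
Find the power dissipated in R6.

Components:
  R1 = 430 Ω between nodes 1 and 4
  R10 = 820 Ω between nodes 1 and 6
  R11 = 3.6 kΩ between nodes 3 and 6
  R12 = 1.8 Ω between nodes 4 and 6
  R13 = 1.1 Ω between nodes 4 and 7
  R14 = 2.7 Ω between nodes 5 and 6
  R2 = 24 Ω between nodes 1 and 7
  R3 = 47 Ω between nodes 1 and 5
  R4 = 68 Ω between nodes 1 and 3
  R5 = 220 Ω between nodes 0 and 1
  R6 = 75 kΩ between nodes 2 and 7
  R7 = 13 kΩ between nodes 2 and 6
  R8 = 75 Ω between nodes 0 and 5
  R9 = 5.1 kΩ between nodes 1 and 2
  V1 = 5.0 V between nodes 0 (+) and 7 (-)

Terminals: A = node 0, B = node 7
Nodal analysis, taking node 7 as the 0 V reference.
Source V1 fixes V_0 = 5 V.
KCL at each unknown node (sum of currents leaving = 0; resistances in Ω):
  Node 1: (V_1 - V_4)/430 + (V_1 - 0)/24 + (V_1 - V_5)/47 + (V_1 - V_3)/68 + (V_1 - 5)/220 + (V_1 - V_2)/5100 + (V_1 - V_6)/820 = 0
  Node 2: (V_2 - 0)/75000 + (V_2 - V_6)/13000 + (V_2 - V_1)/5100 = 0
  Node 3: (V_3 - V_1)/68 + (V_3 - V_6)/3600 = 0
  Node 4: (V_4 - V_1)/430 + (V_4 - V_6)/1.8 + (V_4 - 0)/1.1 = 0
  Node 5: (V_5 - V_1)/47 + (V_5 - 5)/75 + (V_5 - V_6)/2.7 = 0
  Node 6: (V_6 - V_2)/13000 + (V_6 - V_1)/820 + (V_6 - V_3)/3600 + (V_6 - V_4)/1.8 + (V_6 - V_5)/2.7 = 0
Collecting terms (coefficients in siemens):
  0.08594·V_1 - 0.0001961·V_2 - 0.01471·V_3 - 0.002326·V_4 - 0.02128·V_5 - 0.00122·V_6 = 0.02273
  0.0002863·V_2 - 0.0001961·V_1 - 0.00007692·V_6 = 0
  0.01498·V_3 - 0.01471·V_1 - 0.0002778·V_6 = 0
  1.467·V_4 - 0.002326·V_1 - 0.5556·V_6 = 0
  0.405·V_5 - 0.02128·V_1 - 0.3704·V_6 = 0.06667
  0.9275·V_6 - 0.00122·V_1 - 0.00007692·V_2 - 0.0002778·V_3 - 0.5556·V_4 - 0.3704·V_5 = 0
Solving these 6 simultaneous equations (Gaussian elimination) gives:
  V_1 = 0.4314 V, V_2 = 0.3454 V, V_3 = 0.4268 V, V_4 = 0.07116 V
  V_5 = 0.3575 V, V_6 = 0.1861 V
I_R6 = (V_2 - V_7)/R6 = (0.3454 - 0)/75000 = 0.000004605 A
P_R6 = I_R6² × R6 = (0.000004605)² × 75000 = 0.000001591 W

Final answer: 1.591e-06 W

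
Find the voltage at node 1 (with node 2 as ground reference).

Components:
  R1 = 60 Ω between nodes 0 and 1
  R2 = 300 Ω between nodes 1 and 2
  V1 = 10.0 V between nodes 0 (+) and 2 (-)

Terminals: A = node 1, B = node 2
Nodal analysis, taking node 2 as the 0 V reference.
Source V1 fixes V_0 = 10 V.
KCL at each unknown node (sum of currents leaving = 0; resistances in Ω):
  Node 1: (V_1 - 10)/60 + (V_1 - 0)/300 = 0
Collecting terms: 0.02 × V_1 = 0.1667  =>  V_1 = 8.333 V
The requested potential is V_1 = 8.333 V.

Final answer: V_1 = 8.333 V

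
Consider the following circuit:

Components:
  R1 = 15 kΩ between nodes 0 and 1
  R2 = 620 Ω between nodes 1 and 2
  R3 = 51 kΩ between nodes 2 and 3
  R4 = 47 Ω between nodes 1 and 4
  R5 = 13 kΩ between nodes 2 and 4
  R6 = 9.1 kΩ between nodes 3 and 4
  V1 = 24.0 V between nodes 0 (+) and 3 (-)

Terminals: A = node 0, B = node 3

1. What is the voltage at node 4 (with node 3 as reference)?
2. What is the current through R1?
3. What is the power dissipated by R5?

Nodal analysis, taking node 3 as the 0 V reference.
Source V1 fixes V_0 = 24 V.
KCL at each unknown node (sum of currents leaving = 0; resistances in Ω):
  Node 1: (V_1 - 24)/15000 + (V_1 - V_2)/620 + (V_1 - V_4)/47 = 0
  Node 2: (V_2 - V_1)/620 + (V_2 - 0)/51000 + (V_2 - V_4)/13000 = 0
  Node 4: (V_4 - V_1)/47 + (V_4 - V_2)/13000 + (V_4 - 0)/9100 = 0
Collecting terms (coefficients in siemens):
  0.02296·V_1 - 0.001613·V_2 - 0.02128·V_4 = 0.0016
  0.001709·V_2 - 0.001613·V_1 - 0.00007692·V_4 = 0
  0.02146·V_4 - 0.02128·V_1 - 0.00007692·V_2 = 0
Solving these 3 simultaneous equations (Gaussian elimination) gives:
  V_1 = 8.19 V, V_2 = 8.094 V, V_4 = 8.147 V
Part 1:
  Read off the nodal solution: V_4 = 8.147 V
Part 2:
  I_R1 = (V_0 - V_1)/R1 = (24 - 8.19)/15000 = 0.001054 A
  Magnitude: I_R1 = 0.001054 A
Part 3:
  I_R5 = (V_2 - V_4)/R5 = (8.094 - 8.147)/13000 = -0.000004121 A
  P_R5 = I_R5² × R5 = (-0.000004121)² × 13000 = 0.0000002207 W

Final answers:
1. V_4 = 8.147 V
2. I_R1 = 0.001054 A
3. P_R5 = 2.207e-07 W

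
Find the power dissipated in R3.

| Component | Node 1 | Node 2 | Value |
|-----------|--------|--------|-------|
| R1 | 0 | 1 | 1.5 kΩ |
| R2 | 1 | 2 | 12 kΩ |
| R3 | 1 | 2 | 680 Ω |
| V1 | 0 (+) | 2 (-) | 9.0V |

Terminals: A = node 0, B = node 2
Nodal analysis, taking node 2 as the 0 V reference.
Source V1 fixes V_0 = 9 V.
KCL at each unknown node (sum of currents leaving = 0; resistances in Ω):
  Node 1: (V_1 - 9)/1500 + (V_1 - 0)/12000 + (V_1 - 0)/680 = 0
Collecting terms: 0.002221 × V_1 = 0.006  =>  V_1 = 2.702 V
I_R3 = (V_1 - V_2)/R3 = (2.702 - 0)/680 = 0.003974 A
P_R3 = I_R3² × R3 = (0.003974)² × 680 = 0.01074 W

Final answer: 0.01074 W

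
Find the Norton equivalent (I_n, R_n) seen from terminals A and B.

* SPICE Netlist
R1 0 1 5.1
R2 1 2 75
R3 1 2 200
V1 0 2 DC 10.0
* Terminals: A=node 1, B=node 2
Find the Thévenin equivalent first; then I_n = V_th/R_th and R_n = R_th.
Step 1 — V_th is the open-circuit voltage V_A - V_B (nothing connected across the terminals).
Nodal analysis, taking node 2 as the 0 V reference.
Source V1 fixes V_0 = 10 V.
KCL at each unknown node (sum of currents leaving = 0; resistances in Ω):
  Node 1: (V_1 - 10)/5.1 + (V_1 - 0)/75 + (V_1 - 0)/200 = 0
Collecting terms: 0.2144 × V_1 = 1.961  =>  V_1 = 9.145 V
V_th = V_1 - V_2 = 9.145 - 0 = 9.145 V
Step 2 — R_th: zero the source — replace V1 by a short circuit (node 2 merges into node 0) — and find the resistance seen between A (node 1) and B (node 0).
Reduce the network between node 1 (A) and node 0 (B) by series/parallel combination:
  Rp1 = R1 ‖ R2 ‖ R3 (parallel, all between nodes 0 and 1) = 1/(1/5.1 + 1/75 + 1/200) = 4.664 Ω
R_th = 4.664 Ω
I_n = V_th/R_th = 9.145/4.664 = 1.961 A, and R_n = R_th = 4.664 Ω

Final answer: I_n = 1.961 A, R_n = 4.664 Ω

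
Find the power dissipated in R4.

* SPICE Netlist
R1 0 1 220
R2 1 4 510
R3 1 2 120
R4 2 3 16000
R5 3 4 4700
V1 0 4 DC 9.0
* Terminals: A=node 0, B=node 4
Nodal analysis, taking node 4 as the 0 V reference.
Source V1 fixes V_0 = 9 V.
KCL at each unknown node (sum of currents leaving = 0; resistances in Ω):
  Node 1: (V_1 - 9)/220 + (V_1 - 0)/510 + (V_1 - V_2)/120 = 0
  Node 2: (V_2 - V_1)/120 + (V_2 - V_3)/16000 = 0
  Node 3: (V_3 - V_2)/16000 + (V_3 - 0)/4700 = 0
Collecting terms (coefficients in siemens):
  0.01484·V_1 - 0.008333·V_2 = 0.04091
  0.008396·V_2 - 0.008333·V_1 - 0.0000625·V_3 = 0
  0.0002753·V_3 - 0.0000625·V_2 = 0
Solving these 3 simultaneous equations (Gaussian elimination) gives:
  V_1 = 6.242 V, V_2 = 6.206 V, V_3 = 1.409 V
I_R4 = (V_2 - V_3)/R4 = (6.206 - 1.409)/16000 = 0.0002998 A
P_R4 = I_R4² × R4 = (0.0002998)² × 16000 = 0.001438 W

Final answer: 0.001438 W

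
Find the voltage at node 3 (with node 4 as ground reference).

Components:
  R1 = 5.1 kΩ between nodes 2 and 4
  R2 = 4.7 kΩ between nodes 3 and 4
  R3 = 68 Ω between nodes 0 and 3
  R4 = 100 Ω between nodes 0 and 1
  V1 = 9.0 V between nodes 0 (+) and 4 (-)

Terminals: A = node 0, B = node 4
Nodal analysis, taking node 4 as the 0 V reference.
Source V1 fixes V_0 = 9 V.
KCL at each unknown node (sum of currents leaving = 0; resistances in Ω):
  Node 1: (V_1 - 9)/100 = 0
  Node 2: (V_2 - 0)/5100 = 0
  Node 3: (V_3 - 0)/4700 + (V_3 - 9)/68 = 0
Collecting terms (coefficients in siemens):
  0.01·V_1 = 0.09
  0.0001961·V_2 = 0
  0.01492·V_3 = 0.1324
Solving these 3 simultaneous equations (Gaussian elimination) gives:
  V_1 = 9 V, V_2 = 0 V, V_3 = 8.872 V
The requested potential is V_3 = 8.872 V.

Final answer: V_3 = 8.872 V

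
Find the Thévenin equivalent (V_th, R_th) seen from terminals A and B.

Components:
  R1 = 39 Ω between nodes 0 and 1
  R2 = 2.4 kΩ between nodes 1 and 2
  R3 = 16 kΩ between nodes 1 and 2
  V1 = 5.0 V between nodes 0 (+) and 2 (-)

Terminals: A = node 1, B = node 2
Step 1 — V_th is the open-circuit voltage V_A - V_B (nothing connected across the terminals).
Nodal analysis, taking node 2 as the 0 V reference.
Source V1 fixes V_0 = 5 V.
KCL at each unknown node (sum of currents leaving = 0; resistances in Ω):
  Node 1: (V_1 - 5)/39 + (V_1 - 0)/2400 + (V_1 - 0)/16000 = 0
Collecting terms: 0.02612 × V_1 = 0.1282  =>  V_1 = 4.908 V
V_th = V_1 - V_2 = 4.908 - 0 = 4.908 V
Step 2 — R_th: zero the source — replace V1 by a short circuit (node 2 merges into node 0) — and find the resistance seen between A (node 1) and B (node 0).
Reduce the network between node 1 (A) and node 0 (B) by series/parallel combination:
  Rp1 = R1 ‖ R2 ‖ R3 (parallel, all between nodes 0 and 1) = 1/(1/39 + 1/2400 + 1/16000) = 38.28 Ω
R_th = 38.28 Ω

Final answer: V_th = 4.908 V, R_th = 38.28 Ω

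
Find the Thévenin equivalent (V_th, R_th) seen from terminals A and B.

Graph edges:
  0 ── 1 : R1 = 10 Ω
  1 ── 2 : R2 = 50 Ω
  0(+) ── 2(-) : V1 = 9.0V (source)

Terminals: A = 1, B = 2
Step 1 — V_th is the open-circuit voltage V_A - V_B (nothing connected across the terminals).
Nodal analysis, taking node 2 as the 0 V reference.
Source V1 fixes V_0 = 9 V.
KCL at each unknown node (sum of currents leaving = 0; resistances in Ω):
  Node 1: (V_1 - 9)/10 + (V_1 - 0)/50 = 0
Collecting terms: 0.12 × V_1 = 0.9  =>  V_1 = 7.5 V
V_th = V_1 - V_2 = 7.5 - 0 = 7.5 V
Step 2 — R_th: zero the source — replace V1 by a short circuit (node 2 merges into node 0) — and find the resistance seen between A (node 1) and B (node 0).
Reduce the network between node 1 (A) and node 0 (B) by series/parallel combination:
  Rp1 = R1 ‖ R2 (parallel, both between nodes 0 and 1) = 1/(1/10 + 1/50) = 8.333 Ω
R_th = 8.333 Ω

Final answer: V_th = 7.5 V, R_th = 8.333 Ω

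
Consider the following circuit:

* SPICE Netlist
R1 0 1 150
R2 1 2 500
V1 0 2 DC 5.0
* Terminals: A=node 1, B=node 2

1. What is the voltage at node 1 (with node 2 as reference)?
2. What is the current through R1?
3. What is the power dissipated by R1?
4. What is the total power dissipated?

Nodal analysis, taking node 2 as the 0 V reference.
Source V1 fixes V_0 = 5 V.
KCL at each unknown node (sum of currents leaving = 0; resistances in Ω):
  Node 1: (V_1 - 5)/150 + (V_1 - 0)/500 = 0
Collecting terms: 0.008667 × V_1 = 0.03333  =>  V_1 = 3.846 V
Part 1:
  Read off the nodal solution: V_1 = 3.846 V
Part 2:
  I_R1 = (V_0 - V_1)/R1 = (5 - 3.846)/150 = 0.007692 A
  Magnitude: I_R1 = 0.007692 A
Part 3:
  I_R1 = (V_0 - V_1)/R1 = (5 - 3.846)/150 = 0.007692 A
  P_R1 = I_R1² × R1 = (0.007692)² × 150 = 0.008876 W
Part 4:
  Power in each resistor, P = (ΔV)²/R:
    P_R1 = (5 - 3.846)²/150 = 0.008876 W
    P_R2 = (3.846 - 0)²/500 = 0.02959 W
  P_total = P_R1 + P_R2 = 0.03846 W

Final answers:
1. V_1 = 3.846 V
2. I_R1 = 0.007692 A
3. P_R1 = 0.008876 W
4. P_total = 0.03846 W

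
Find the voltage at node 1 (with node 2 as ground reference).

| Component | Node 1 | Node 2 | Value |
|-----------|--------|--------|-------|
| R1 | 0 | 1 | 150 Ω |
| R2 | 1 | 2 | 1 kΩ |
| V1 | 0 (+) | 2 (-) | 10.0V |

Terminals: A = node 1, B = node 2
Nodal analysis, taking node 2 as the 0 V reference.
Source V1 fixes V_0 = 10 V.
KCL at each unknown node (sum of currents leaving = 0; resistances in Ω):
  Node 1: (V_1 - 10)/150 + (V_1 - 0)/1000 = 0
Collecting terms: 0.007667 × V_1 = 0.06667  =>  V_1 = 8.696 V
The requested potential is V_1 = 8.696 V.

Final answer: V_1 = 8.696 V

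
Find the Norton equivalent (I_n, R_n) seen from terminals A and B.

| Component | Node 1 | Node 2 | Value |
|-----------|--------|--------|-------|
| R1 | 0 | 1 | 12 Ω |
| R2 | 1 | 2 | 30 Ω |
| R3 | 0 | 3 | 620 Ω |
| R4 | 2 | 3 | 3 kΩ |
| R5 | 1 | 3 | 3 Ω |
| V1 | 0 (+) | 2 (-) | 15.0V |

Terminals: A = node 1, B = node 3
Find the Thévenin equivalent first; then I_n = V_th/R_th and R_n = R_th.
Step 1 — V_th is the open-circuit voltage V_A - V_B (nothing connected across the terminals).
Nodal analysis, taking node 2 as the 0 V reference.
Source V1 fixes V_0 = 15 V.
KCL at each unknown node (sum of currents leaving = 0; resistances in Ω):
  Node 1: (V_1 - 15)/12 + (V_1 - 0)/30 + (V_1 - V_3)/3 = 0
  Node 3: (V_3 - 15)/620 + (V_3 - 0)/3000 + (V_3 - V_1)/3 = 0
Collecting terms (coefficients in siemens):
  0.45·V_1 - 0.3333·V_3 = 1.25
  0.3353·V_3 - 0.3333·V_1 = 0.02419
Determinant D = (0.45)(0.3353) - (-0.3333)(-0.3333) = 0.03976
V_1 = [(1.25)(0.3353) - (-0.3333)(0.02419)]/D = 10.74 V
V_3 = [(0.45)(0.02419) - (1.25)(-0.3333)]/D = 10.75 V
V_th = V_1 - V_3 = 10.74 - 10.75 = -0.009802 V
Step 2 — R_th: zero the source — replace V1 by a short circuit (node 2 merges into node 0) — and find the resistance seen between A (node 1) and B (node 3).
Reduce the network between node 1 (A) and node 3 (B) by series/parallel combination:
  Rp1 = R1 ‖ R2 (parallel, both between nodes 0 and 1) = 1/(1/12 + 1/30) = 8.571 Ω
  Rp2 = R3 ‖ R4 (parallel, both between nodes 0 and 3) = 1/(1/620 + 1/3000) = 513.8 Ω
  Rs1 = Rp1 + Rp2 (series, joined only at node 0) = 8.571 + 513.8 = 522.4 Ω
  Rp3 = R5 ‖ Rs1 (parallel, both between nodes 1 and 3) = 1/(1/3 + 1/522.4) = 2.983 Ω
R_th = 2.983 Ω
I_n = V_th/R_th = -0.009802/2.983 = -0.003286 A, and R_n = R_th = 2.983 Ω

Final answer: I_n = -0.003286 A, R_n = 2.983 Ω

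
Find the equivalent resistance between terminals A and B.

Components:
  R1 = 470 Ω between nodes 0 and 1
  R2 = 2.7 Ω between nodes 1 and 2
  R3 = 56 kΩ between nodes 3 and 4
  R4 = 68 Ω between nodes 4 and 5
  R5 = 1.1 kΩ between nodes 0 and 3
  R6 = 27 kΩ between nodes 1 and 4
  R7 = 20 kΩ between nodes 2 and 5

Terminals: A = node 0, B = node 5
The network is not a plain series/parallel combination. Inject a 1 A test current into terminal A (node 0) and return it from terminal B (node 5); then R_eq = V_A / (1 A).
Nodal analysis, taking node 5 as the 0 V reference.
Current source I_test pushes 1 A into node 0 and draws it out of node 5.
KCL at each unknown node (sum of currents leaving = 0; resistances in Ω):
  Node 0: (V_0 - V_1)/470 + (V_0 - V_3)/1100 - 1 = 0
  Node 1: (V_1 - V_0)/470 + (V_1 - V_2)/2.7 + (V_1 - V_4)/27000 = 0
  Node 2: (V_2 - V_1)/2.7 + (V_2 - 0)/20000 = 0
  Node 3: (V_3 - V_0)/1100 + (V_3 - V_4)/56000 = 0
  Node 4: (V_4 - V_1)/27000 + (V_4 - V_3)/56000 + (V_4 - 0)/68 = 0
Collecting terms (coefficients in siemens):
  0.003037·V_0 - 0.002128·V_1 - 0.0009091·V_3 = 1
  0.3725·V_1 - 0.002128·V_0 - 0.3704·V_2 - 0.00003704·V_4 = 0
  0.3704·V_2 - 0.3704·V_1 = 0
  0.0009269·V_3 - 0.0009091·V_0 - 0.00001786·V_4 = 0
  0.01476·V_4 - 0.00003704·V_1 - 0.00001786·V_3 = 0
Solving these 5 simultaneous equations (Gaussian elimination) gives:
  V_0 = 9908 V, V_1 = 9519 V, V_2 = 9518 V, V_3 = 9717 V
  V_4 = 35.64 V
R_eq = V_0 / 1 A = 9908 Ω = 9.908 kΩ

Final answer: 9.908 kΩ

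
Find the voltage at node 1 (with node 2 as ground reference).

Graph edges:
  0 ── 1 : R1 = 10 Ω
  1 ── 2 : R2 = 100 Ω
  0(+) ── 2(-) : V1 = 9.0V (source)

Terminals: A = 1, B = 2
Nodal analysis, taking node 2 as the 0 V reference.
Source V1 fixes V_0 = 9 V.
KCL at each unknown node (sum of currents leaving = 0; resistances in Ω):
  Node 1: (V_1 - 9)/10 + (V_1 - 0)/100 = 0
Collecting terms: 0.11 × V_1 = 0.9  =>  V_1 = 8.182 V
The requested potential is V_1 = 8.182 V.

Final answer: V_1 = 8.182 V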